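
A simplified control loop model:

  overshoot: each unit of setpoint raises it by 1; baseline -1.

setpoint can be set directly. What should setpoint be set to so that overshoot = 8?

Solve setpoint - 1 = 8: setpoint = (8 + 1) / 1 = 9.

setpoint = 9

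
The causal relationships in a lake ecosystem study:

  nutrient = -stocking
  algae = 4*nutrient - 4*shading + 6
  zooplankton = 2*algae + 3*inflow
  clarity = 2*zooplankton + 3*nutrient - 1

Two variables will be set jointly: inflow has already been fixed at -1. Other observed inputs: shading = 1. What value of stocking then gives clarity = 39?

With inflow held at -1:
Substituting into the algae equation gives algae = -4*stocking + 2.
Substituting into the zooplankton equation gives zooplankton = -8*stocking + 1.
This gives clarity = -19*stocking + 1.
Solve -19*stocking + 1 = 39: stocking = (39 - 1) / -19 = -2.

stocking = -2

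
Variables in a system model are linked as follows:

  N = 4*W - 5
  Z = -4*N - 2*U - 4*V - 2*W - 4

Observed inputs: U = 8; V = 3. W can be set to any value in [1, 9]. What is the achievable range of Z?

-174 to -30

Substituting into the Z equation gives Z = -18*W - 12.
Linear in W, so extremes are at the endpoints: W = 1 gives Z = -30; W = 9 gives Z = -174.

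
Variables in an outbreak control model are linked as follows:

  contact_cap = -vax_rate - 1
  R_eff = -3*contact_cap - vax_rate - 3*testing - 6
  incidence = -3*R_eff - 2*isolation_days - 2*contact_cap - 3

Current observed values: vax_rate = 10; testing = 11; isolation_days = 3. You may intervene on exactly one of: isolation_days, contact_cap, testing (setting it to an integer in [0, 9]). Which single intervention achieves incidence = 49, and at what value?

set isolation_days = 9

Intervening on isolation_days: with other inputs at their observed values, incidence = -2*isolation_days + 67. Solving for 49 gives isolation_days = 9, within [0, 9].
Intervening on contact_cap: incidence = 7*contact_cap + 138. Reaching 49 requires contact_cap = -89/7, not an integer.
Intervening on testing: incidence = 9*testing - 38. Reaching 49 requires testing = 29/3, not an integer.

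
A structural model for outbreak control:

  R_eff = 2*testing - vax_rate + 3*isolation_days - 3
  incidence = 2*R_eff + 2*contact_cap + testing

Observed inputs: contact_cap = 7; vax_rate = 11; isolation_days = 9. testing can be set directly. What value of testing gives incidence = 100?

Substituting into the R_eff equation gives R_eff = 2*testing + 13.
incidence becomes 5*testing + 40.
Solve 5*testing + 40 = 100: testing = (100 - 40) / 5 = 12.

testing = 12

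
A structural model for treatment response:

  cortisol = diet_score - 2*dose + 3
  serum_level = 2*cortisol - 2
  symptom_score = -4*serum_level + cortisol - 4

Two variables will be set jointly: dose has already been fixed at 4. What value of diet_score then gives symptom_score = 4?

With dose held at 4:
Substituting into the cortisol equation gives cortisol = diet_score - 5.
Substituting into the serum_level equation gives serum_level = 2*diet_score - 12.
Substituting into the symptom_score equation gives symptom_score = -7*diet_score + 39.
Solve -7*diet_score + 39 = 4: diet_score = (4 - 39) / -7 = 5.

diet_score = 5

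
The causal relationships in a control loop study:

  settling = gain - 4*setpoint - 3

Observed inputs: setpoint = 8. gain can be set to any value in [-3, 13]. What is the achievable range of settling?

Substituting into the settling equation gives settling = gain - 35.
Linear in gain, so extremes are at the endpoints: gain = -3 gives settling = -38; gain = 13 gives settling = -22.

-38 to -22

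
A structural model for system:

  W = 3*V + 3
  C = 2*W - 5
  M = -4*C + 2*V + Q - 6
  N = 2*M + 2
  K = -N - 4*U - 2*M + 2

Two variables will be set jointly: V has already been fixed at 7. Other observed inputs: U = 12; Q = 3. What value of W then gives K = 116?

W = 9

With V held at 7:
Intervening on W fixes its value directly, overriding its dependence on V.
Substituting into the M equation gives M = -8*W + 31.
Substituting into the N equation gives N = -16*W + 64.
K becomes 32*W - 172.
Solve 32*W - 172 = 116: W = (116 + 172) / 32 = 9.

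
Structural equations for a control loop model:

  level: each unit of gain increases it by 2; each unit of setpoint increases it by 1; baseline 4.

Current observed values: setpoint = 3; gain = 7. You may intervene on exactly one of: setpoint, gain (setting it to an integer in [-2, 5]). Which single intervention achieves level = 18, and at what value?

Intervening on setpoint: with other inputs at their observed values, level = setpoint + 18. Solving for 18 gives setpoint = 0, within [-2, 5].
Intervening on gain: level = 2*gain + 7. Reaching 18 requires gain = 11/2, not an integer.

set setpoint = 0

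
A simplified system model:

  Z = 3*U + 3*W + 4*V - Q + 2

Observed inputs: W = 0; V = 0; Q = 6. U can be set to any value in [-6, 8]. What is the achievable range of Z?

Substituting into the Z equation gives Z = 3*U - 4.
Linear in U, so extremes are at the endpoints: U = -6 gives Z = -22; U = 8 gives Z = 20.

-22 to 20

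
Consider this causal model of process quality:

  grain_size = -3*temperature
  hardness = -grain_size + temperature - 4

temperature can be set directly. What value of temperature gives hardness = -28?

temperature = -6

Substituting into the hardness equation gives hardness = 4*temperature - 4.
Solve 4*temperature - 4 = -28: temperature = (-28 + 4) / 4 = -6.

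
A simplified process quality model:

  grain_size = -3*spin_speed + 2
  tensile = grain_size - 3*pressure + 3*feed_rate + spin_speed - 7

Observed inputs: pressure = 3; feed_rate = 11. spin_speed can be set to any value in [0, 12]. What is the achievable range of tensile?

Substituting into the tensile equation gives tensile = -2*spin_speed + 19.
Linear in spin_speed, so extremes are at the endpoints: spin_speed = 0 gives tensile = 19; spin_speed = 12 gives tensile = -5.

-5 to 19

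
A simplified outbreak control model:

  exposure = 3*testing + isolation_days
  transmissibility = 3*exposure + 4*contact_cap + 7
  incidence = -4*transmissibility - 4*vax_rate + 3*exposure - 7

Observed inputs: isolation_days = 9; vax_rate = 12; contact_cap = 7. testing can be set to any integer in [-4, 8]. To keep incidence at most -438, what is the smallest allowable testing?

testing = 6

Substituting into the exposure equation gives exposure = 3*testing + 9.
transmissibility becomes 9*testing + 62.
incidence becomes -27*testing - 276.
Require -27*testing - 276 ≤ -438, so testing ≥ 6.
The smallest integer in [-4, 8] satisfying this is 6.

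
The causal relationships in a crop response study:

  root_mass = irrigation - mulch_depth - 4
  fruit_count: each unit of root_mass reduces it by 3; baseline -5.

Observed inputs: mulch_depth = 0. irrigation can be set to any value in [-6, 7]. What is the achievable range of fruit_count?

Substituting into the root_mass equation gives root_mass = irrigation - 4.
Substituting into the fruit_count equation gives fruit_count = -3*irrigation + 7.
Linear in irrigation, so extremes are at the endpoints: irrigation = -6 gives fruit_count = 25; irrigation = 7 gives fruit_count = -14.

-14 to 25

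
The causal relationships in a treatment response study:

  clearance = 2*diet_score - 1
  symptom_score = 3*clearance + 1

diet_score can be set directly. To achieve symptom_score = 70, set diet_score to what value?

Substituting into the symptom_score equation gives symptom_score = 6*diet_score - 2.
Solve 6*diet_score - 2 = 70: diet_score = (70 + 2) / 6 = 12.

diet_score = 12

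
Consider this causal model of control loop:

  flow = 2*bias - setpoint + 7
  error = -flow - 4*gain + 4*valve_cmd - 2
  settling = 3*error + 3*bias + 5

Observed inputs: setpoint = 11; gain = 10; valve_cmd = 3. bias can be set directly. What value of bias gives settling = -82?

Substituting into the flow equation gives flow = 2*bias - 4.
Substituting into the error equation gives error = -2*bias - 26.
Substituting into the settling equation gives settling = -3*bias - 73.
Solve -3*bias - 73 = -82: bias = (-82 + 73) / -3 = 3.

bias = 3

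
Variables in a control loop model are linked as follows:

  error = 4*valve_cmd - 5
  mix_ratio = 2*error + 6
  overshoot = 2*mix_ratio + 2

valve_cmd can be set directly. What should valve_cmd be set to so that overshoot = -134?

Substituting into the mix_ratio equation gives mix_ratio = 8*valve_cmd - 4.
Substituting into the overshoot equation gives overshoot = 16*valve_cmd - 6.
Solve 16*valve_cmd - 6 = -134: valve_cmd = (-134 + 6) / 16 = -8.

valve_cmd = -8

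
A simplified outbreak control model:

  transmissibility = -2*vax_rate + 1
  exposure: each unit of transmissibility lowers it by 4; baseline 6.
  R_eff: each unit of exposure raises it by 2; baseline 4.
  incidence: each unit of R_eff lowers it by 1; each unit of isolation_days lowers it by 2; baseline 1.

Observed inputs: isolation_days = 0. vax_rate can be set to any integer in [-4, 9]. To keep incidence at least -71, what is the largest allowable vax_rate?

Substituting into the exposure equation gives exposure = 8*vax_rate + 2.
Substituting into the R_eff equation gives R_eff = 16*vax_rate + 8.
So incidence = -16*vax_rate - 7.
Require -16*vax_rate - 7 ≥ -71, so vax_rate ≤ 4.
The largest integer in [-4, 9] satisfying this is 4.

vax_rate = 4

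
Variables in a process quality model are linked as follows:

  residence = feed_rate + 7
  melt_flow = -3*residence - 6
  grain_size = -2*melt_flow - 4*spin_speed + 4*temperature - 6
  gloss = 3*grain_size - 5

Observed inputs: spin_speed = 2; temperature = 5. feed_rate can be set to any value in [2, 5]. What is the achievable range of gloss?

Substituting into the melt_flow equation gives melt_flow = -3*feed_rate - 27.
Substituting into the grain_size equation gives grain_size = 6*feed_rate + 60.
Substituting into the gloss equation gives gloss = 18*feed_rate + 175.
Linear in feed_rate, so extremes are at the endpoints: feed_rate = 2 gives gloss = 211; feed_rate = 5 gives gloss = 265.

211 to 265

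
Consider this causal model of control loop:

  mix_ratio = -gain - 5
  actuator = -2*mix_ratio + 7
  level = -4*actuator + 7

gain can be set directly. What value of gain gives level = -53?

Substituting into the actuator equation gives actuator = 2*gain + 17.
Substituting into the level equation gives level = -8*gain - 61.
Solve -8*gain - 61 = -53: gain = (-53 + 61) / -8 = -1.

gain = -1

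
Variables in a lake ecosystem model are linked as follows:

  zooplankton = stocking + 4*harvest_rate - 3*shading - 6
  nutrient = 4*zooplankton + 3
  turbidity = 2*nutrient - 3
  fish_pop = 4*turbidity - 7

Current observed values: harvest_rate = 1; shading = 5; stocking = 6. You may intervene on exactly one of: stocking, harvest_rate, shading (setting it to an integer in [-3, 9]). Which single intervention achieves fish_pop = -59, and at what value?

Intervening on stocking: fish_pop = 32*stocking - 539. Reaching -59 requires stocking = 15, outside [-3, 9].
Intervening on harvest_rate: fish_pop = 128*harvest_rate - 475. Reaching -59 requires harvest_rate = 13/4, not an integer.
Intervening on shading: with other inputs at their observed values, fish_pop = -96*shading + 133. Solving for -59 gives shading = 2, within [-3, 9].

set shading = 2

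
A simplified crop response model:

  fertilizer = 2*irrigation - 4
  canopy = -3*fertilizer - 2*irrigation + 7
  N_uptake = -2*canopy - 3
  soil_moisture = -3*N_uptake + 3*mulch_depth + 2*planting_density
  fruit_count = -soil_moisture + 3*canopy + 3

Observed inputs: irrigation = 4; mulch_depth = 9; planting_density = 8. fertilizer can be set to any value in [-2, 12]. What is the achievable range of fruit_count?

Intervening on fertilizer fixes its value directly, overriding its dependence on irrigation.
Substituting into the canopy equation gives canopy = -3*fertilizer - 1.
N_uptake becomes 6*fertilizer - 1.
Substituting into the soil_moisture equation gives soil_moisture = -18*fertilizer + 46.
This gives fruit_count = 9*fertilizer - 46.
Linear in fertilizer, so extremes are at the endpoints: fertilizer = -2 gives fruit_count = -64; fertilizer = 12 gives fruit_count = 62.

-64 to 62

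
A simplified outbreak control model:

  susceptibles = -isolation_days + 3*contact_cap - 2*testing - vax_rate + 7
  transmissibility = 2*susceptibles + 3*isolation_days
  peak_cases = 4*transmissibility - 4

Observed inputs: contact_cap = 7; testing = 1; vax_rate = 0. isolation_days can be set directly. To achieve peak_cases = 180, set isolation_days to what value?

isolation_days = -6

Substituting into the susceptibles equation gives susceptibles = -isolation_days + 26.
This gives transmissibility = isolation_days + 52.
Substituting into the peak_cases equation gives peak_cases = 4*isolation_days + 204.
Solve 4*isolation_days + 204 = 180: isolation_days = (180 - 204) / 4 = -6.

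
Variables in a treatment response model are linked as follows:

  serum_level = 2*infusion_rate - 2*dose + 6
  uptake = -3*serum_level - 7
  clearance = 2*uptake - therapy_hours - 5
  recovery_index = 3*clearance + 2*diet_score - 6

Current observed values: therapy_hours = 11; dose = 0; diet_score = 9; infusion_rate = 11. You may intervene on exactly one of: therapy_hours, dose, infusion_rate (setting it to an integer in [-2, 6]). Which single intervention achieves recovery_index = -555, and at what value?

set therapy_hours = 2

Intervening on therapy_hours: with other inputs at their observed values, recovery_index = -3*therapy_hours - 549. Solving for -555 gives therapy_hours = 2, within [-2, 6].
Intervening on dose: recovery_index = 36*dose - 582. Reaching -555 requires dose = 3/4, not an integer.
Intervening on infusion_rate: recovery_index = -36*infusion_rate - 186. Reaching -555 requires infusion_rate = 41/4, not an integer.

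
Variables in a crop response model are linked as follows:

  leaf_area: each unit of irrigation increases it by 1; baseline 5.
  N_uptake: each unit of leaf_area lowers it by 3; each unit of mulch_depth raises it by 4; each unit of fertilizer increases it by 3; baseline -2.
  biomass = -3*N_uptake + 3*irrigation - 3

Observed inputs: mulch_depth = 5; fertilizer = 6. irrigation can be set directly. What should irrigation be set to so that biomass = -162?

Substituting into the N_uptake equation gives N_uptake = -3*irrigation + 21.
Substituting into the biomass equation gives biomass = 12*irrigation - 66.
Solve 12*irrigation - 66 = -162: irrigation = (-162 + 66) / 12 = -8.

irrigation = -8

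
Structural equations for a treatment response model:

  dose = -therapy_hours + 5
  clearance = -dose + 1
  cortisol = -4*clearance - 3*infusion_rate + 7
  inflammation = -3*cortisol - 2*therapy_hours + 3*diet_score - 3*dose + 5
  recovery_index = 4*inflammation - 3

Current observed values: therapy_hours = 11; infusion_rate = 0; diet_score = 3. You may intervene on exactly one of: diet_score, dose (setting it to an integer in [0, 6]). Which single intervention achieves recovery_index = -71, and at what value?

set dose = 0

Intervening on diet_score: recovery_index = 12*diet_score + 253. Reaching -71 requires diet_score = -27, outside [0, 6].
Intervening on dose: with other inputs at their observed values, recovery_index = -60*dose - 71. Solving for -71 gives dose = 0, within [0, 6].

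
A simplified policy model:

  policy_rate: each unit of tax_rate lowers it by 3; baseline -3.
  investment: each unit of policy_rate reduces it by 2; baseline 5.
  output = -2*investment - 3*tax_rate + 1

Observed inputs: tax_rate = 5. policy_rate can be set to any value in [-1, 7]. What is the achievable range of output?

Intervening on policy_rate fixes its value directly, overriding its dependence on tax_rate.
Substituting into the output equation gives output = 4*policy_rate - 24.
Linear in policy_rate, so extremes are at the endpoints: policy_rate = -1 gives output = -28; policy_rate = 7 gives output = 4.

-28 to 4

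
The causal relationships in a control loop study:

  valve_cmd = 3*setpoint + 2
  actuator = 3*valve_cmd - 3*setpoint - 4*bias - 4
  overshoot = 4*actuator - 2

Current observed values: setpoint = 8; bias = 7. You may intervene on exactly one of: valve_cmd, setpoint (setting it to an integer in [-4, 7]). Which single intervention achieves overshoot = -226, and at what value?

Intervening on valve_cmd: with other inputs at their observed values, overshoot = 12*valve_cmd - 226. Solving for -226 gives valve_cmd = 0, within [-4, 7].
Intervening on setpoint: overshoot = 24*setpoint - 106. Reaching -226 requires setpoint = -5, outside [-4, 7].

set valve_cmd = 0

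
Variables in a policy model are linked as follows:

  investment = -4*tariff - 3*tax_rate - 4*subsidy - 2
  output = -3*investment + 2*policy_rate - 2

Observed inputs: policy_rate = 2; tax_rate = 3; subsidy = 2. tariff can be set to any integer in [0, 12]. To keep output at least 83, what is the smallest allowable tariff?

tariff = 2

Substituting into the investment equation gives investment = -4*tariff - 19.
Substituting into the output equation gives output = 12*tariff + 59.
Require 12*tariff + 59 ≥ 83, so tariff ≥ 2.
The smallest integer in [0, 12] satisfying this is 2.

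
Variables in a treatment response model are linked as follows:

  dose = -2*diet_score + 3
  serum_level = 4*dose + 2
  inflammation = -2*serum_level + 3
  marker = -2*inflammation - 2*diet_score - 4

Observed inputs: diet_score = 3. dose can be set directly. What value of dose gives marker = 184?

Intervening on dose fixes its value directly, overriding its dependence on diet_score.
Substituting into the inflammation equation gives inflammation = -8*dose - 1.
Substituting into the marker equation gives marker = 16*dose - 8.
Solve 16*dose - 8 = 184: dose = (184 + 8) / 16 = 12.

dose = 12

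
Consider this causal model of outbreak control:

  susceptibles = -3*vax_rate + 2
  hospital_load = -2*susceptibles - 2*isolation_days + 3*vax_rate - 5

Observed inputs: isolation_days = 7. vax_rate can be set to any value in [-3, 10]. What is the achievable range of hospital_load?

-50 to 67

Substituting into the hospital_load equation gives hospital_load = 9*vax_rate - 23.
Linear in vax_rate, so extremes are at the endpoints: vax_rate = -3 gives hospital_load = -50; vax_rate = 10 gives hospital_load = 67.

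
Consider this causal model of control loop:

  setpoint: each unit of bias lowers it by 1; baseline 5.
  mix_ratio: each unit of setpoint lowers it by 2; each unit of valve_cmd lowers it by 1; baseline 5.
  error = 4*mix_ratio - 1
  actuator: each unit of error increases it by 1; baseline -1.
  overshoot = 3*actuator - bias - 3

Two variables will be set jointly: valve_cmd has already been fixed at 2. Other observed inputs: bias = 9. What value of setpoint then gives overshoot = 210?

With valve_cmd held at 2:
Intervening on setpoint fixes its value directly, overriding its dependence on bias.
Substituting into the mix_ratio equation gives mix_ratio = -2*setpoint + 3.
This gives error = -8*setpoint + 11.
This gives actuator = -8*setpoint + 10.
overshoot becomes -24*setpoint + 18.
Solve -24*setpoint + 18 = 210: setpoint = (210 - 18) / -24 = -8.

setpoint = -8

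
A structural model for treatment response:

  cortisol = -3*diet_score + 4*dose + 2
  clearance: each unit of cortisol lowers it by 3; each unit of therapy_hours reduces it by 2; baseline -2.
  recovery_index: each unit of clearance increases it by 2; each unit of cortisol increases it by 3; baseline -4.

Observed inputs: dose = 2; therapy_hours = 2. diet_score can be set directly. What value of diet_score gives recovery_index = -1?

diet_score = 5

Substituting into the cortisol equation gives cortisol = -3*diet_score + 10.
This gives clearance = 9*diet_score - 36.
Substituting into the recovery_index equation gives recovery_index = 9*diet_score - 46.
Solve 9*diet_score - 46 = -1: diet_score = (-1 + 46) / 9 = 5.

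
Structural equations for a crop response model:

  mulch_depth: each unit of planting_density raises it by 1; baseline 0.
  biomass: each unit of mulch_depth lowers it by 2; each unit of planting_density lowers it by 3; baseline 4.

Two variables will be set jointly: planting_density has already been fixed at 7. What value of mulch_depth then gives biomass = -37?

With planting_density held at 7:
Intervening on mulch_depth fixes its value directly, overriding its dependence on planting_density.
Substituting into the biomass equation gives biomass = -2*mulch_depth - 17.
Solve -2*mulch_depth - 17 = -37: mulch_depth = (-37 + 17) / -2 = 10.

mulch_depth = 10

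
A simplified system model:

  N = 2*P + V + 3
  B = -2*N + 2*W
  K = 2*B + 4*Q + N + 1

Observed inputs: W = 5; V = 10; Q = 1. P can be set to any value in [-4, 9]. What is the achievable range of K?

-68 to 10

Substituting into the N equation gives N = 2*P + 13.
Substituting into the B equation gives B = -4*P - 16.
Substituting into the K equation gives K = -6*P - 14.
Linear in P, so extremes are at the endpoints: P = -4 gives K = 10; P = 9 gives K = -68.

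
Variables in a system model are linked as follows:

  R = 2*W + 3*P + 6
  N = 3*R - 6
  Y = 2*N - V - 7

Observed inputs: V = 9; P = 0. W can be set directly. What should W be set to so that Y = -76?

Substituting into the R equation gives R = 2*W + 6.
So N = 6*W + 12.
Substituting into the Y equation gives Y = 12*W + 8.
Solve 12*W + 8 = -76: W = (-76 - 8) / 12 = -7.

W = -7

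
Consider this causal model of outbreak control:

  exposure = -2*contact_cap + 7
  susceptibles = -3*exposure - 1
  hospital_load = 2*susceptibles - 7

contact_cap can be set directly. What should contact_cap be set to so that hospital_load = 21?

Substituting into the susceptibles equation gives susceptibles = 6*contact_cap - 22.
Substituting into the hospital_load equation gives hospital_load = 12*contact_cap - 51.
Solve 12*contact_cap - 51 = 21: contact_cap = (21 + 51) / 12 = 6.

contact_cap = 6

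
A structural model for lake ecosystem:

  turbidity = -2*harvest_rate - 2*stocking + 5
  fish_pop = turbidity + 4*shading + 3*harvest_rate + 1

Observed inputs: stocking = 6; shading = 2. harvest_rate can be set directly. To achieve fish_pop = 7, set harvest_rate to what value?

harvest_rate = 5

Substituting into the turbidity equation gives turbidity = -2*harvest_rate - 7.
This gives fish_pop = harvest_rate + 2.
Solve harvest_rate + 2 = 7: harvest_rate = (7 - 2) / 1 = 5.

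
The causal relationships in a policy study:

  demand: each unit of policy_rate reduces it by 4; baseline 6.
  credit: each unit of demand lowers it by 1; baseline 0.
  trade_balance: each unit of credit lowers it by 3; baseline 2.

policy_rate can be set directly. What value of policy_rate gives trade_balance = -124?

Substituting into the credit equation gives credit = 4*policy_rate - 6.
So trade_balance = -12*policy_rate + 20.
Solve -12*policy_rate + 20 = -124: policy_rate = (-124 - 20) / -12 = 12.

policy_rate = 12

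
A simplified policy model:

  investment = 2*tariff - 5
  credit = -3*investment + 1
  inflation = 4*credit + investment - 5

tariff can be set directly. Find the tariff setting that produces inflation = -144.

Substituting into the credit equation gives credit = -6*tariff + 16.
Substituting into the inflation equation gives inflation = -22*tariff + 54.
Solve -22*tariff + 54 = -144: tariff = (-144 - 54) / -22 = 9.

tariff = 9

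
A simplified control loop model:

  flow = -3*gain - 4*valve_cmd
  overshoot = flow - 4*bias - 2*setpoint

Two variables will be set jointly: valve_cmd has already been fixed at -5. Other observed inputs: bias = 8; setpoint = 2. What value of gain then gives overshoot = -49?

gain = 11

With valve_cmd held at -5:
Substituting into the flow equation gives flow = -3*gain + 20.
Substituting into the overshoot equation gives overshoot = -3*gain - 16.
Solve -3*gain - 16 = -49: gain = (-49 + 16) / -3 = 11.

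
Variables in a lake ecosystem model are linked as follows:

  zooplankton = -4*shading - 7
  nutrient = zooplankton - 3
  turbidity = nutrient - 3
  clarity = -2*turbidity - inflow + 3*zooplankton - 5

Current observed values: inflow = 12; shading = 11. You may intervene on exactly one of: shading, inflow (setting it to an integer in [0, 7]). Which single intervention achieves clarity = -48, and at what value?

Intervening on shading: clarity = -4*shading - 12. Reaching -48 requires shading = 9, outside [0, 7].
Intervening on inflow: with other inputs at their observed values, clarity = -inflow - 44. Solving for -48 gives inflow = 4, within [0, 7].

set inflow = 4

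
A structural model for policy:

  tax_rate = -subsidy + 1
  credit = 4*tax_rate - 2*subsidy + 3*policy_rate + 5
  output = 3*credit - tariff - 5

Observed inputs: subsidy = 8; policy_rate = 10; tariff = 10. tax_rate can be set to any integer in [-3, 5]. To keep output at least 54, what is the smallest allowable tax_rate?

Intervening on tax_rate fixes its value directly, overriding its dependence on subsidy.
Substituting into the credit equation gives credit = 4*tax_rate + 19.
Substituting into the output equation gives output = 12*tax_rate + 42.
Require 12*tax_rate + 42 ≥ 54, so tax_rate ≥ 1.
The smallest integer in [-3, 5] satisfying this is 1.

tax_rate = 1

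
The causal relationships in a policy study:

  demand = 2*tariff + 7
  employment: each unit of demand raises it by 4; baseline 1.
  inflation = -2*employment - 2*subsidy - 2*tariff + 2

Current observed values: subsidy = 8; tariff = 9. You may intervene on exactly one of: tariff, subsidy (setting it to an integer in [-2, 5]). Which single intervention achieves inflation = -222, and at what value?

Intervening on tariff: inflation = -18*tariff - 72. Reaching -222 requires tariff = 25/3, not an integer.
Intervening on subsidy: with other inputs at their observed values, inflation = -2*subsidy - 218. Solving for -222 gives subsidy = 2, within [-2, 5].

set subsidy = 2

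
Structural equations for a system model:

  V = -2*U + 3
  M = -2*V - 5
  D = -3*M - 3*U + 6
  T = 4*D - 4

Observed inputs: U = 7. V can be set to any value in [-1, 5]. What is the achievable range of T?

Intervening on V fixes its value directly, overriding its dependence on U.
Substituting into the D equation gives D = 6*V.
Substituting into the T equation gives T = 24*V - 4.
Linear in V, so extremes are at the endpoints: V = -1 gives T = -28; V = 5 gives T = 116.

-28 to 116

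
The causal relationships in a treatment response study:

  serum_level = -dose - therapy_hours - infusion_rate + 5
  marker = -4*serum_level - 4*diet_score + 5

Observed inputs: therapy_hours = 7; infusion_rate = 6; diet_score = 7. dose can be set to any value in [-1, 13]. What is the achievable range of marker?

Substituting into the serum_level equation gives serum_level = -dose - 8.
This gives marker = 4*dose + 9.
Linear in dose, so extremes are at the endpoints: dose = -1 gives marker = 5; dose = 13 gives marker = 61.

5 to 61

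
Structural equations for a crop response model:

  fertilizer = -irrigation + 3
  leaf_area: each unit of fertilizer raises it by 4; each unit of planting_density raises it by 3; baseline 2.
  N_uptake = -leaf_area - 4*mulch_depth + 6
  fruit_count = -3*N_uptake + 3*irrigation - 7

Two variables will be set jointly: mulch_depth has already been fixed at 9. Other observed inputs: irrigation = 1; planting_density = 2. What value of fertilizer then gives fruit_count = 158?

fertilizer = 4

With mulch_depth held at 9:
Intervening on fertilizer fixes its value directly, overriding its dependence on irrigation.
Substituting into the leaf_area equation gives leaf_area = 4*fertilizer + 8.
N_uptake becomes -4*fertilizer - 38.
So fruit_count = 12*fertilizer + 110.
Solve 12*fertilizer + 110 = 158: fertilizer = (158 - 110) / 12 = 4.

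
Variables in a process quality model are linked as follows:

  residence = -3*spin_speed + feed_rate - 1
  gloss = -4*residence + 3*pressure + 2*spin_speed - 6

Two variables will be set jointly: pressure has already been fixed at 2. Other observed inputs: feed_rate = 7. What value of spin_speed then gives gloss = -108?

With pressure held at 2:
Substituting into the residence equation gives residence = -3*spin_speed + 6.
Substituting into the gloss equation gives gloss = 14*spin_speed - 24.
Solve 14*spin_speed - 24 = -108: spin_speed = (-108 + 24) / 14 = -6.

spin_speed = -6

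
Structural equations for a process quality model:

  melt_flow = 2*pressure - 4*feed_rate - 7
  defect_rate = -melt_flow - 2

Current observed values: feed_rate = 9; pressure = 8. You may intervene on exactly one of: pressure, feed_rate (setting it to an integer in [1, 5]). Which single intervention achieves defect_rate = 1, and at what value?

Intervening on pressure: defect_rate = -2*pressure + 41. Reaching 1 requires pressure = 20, outside [1, 5].
Intervening on feed_rate: with other inputs at their observed values, defect_rate = 4*feed_rate - 11. Solving for 1 gives feed_rate = 3, within [1, 5].

set feed_rate = 3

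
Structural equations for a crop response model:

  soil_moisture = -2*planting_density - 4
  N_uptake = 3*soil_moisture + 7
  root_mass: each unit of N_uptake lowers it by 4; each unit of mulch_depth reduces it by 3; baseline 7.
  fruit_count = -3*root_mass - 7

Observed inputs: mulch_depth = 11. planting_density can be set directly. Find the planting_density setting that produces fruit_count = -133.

Substituting into the N_uptake equation gives N_uptake = -6*planting_density - 5.
Substituting into the root_mass equation gives root_mass = 24*planting_density - 6.
Substituting into the fruit_count equation gives fruit_count = -72*planting_density + 11.
Solve -72*planting_density + 11 = -133: planting_density = (-133 - 11) / -72 = 2.

planting_density = 2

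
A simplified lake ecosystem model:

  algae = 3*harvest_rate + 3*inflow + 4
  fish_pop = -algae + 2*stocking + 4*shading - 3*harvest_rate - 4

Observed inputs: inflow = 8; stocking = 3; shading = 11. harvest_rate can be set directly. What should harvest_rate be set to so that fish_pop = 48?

harvest_rate = -5

Substituting into the algae equation gives algae = 3*harvest_rate + 28.
This gives fish_pop = -6*harvest_rate + 18.
Solve -6*harvest_rate + 18 = 48: harvest_rate = (48 - 18) / -6 = -5.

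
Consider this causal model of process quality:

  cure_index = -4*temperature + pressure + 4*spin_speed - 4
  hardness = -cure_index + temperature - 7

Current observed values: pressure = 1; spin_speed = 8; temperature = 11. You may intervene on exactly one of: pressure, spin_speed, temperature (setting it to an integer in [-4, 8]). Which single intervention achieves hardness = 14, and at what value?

Intervening on pressure: with other inputs at their observed values, hardness = -pressure + 20. Solving for 14 gives pressure = 6, within [-4, 8].
Intervening on spin_speed: hardness = -4*spin_speed + 51. Reaching 14 requires spin_speed = 37/4, not an integer.
Intervening on temperature: hardness = 5*temperature - 36. Reaching 14 requires temperature = 10, outside [-4, 8].

set pressure = 6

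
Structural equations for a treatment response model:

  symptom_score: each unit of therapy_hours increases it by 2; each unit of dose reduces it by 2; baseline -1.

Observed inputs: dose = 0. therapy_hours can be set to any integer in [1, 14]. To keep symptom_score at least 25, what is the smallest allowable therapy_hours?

Substituting into the symptom_score equation gives symptom_score = 2*therapy_hours - 1.
Require 2*therapy_hours - 1 ≥ 25, so therapy_hours ≥ 13.
The smallest integer in [1, 14] satisfying this is 13.

therapy_hours = 13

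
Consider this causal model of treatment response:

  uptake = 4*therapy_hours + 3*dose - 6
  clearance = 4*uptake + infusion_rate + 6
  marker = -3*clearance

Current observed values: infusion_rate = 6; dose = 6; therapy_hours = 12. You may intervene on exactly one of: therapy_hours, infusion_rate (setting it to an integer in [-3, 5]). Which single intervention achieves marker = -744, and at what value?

set infusion_rate = 2

Intervening on therapy_hours: marker = -48*therapy_hours - 180. Reaching -744 requires therapy_hours = 47/4, not an integer.
Intervening on infusion_rate: with other inputs at their observed values, marker = -3*infusion_rate - 738. Solving for -744 gives infusion_rate = 2, within [-3, 5].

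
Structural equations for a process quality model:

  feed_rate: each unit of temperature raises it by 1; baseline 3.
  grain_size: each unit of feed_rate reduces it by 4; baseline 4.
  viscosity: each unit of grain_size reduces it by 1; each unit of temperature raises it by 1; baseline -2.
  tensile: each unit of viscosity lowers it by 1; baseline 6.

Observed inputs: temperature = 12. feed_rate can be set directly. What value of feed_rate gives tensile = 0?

feed_rate = 0

Intervening on feed_rate fixes its value directly, overriding its dependence on temperature.
Substituting into the viscosity equation gives viscosity = 4*feed_rate + 6.
Substituting into the tensile equation gives tensile = -4*feed_rate.
Solve -4*feed_rate = 0: feed_rate = 0 / -4 = 0.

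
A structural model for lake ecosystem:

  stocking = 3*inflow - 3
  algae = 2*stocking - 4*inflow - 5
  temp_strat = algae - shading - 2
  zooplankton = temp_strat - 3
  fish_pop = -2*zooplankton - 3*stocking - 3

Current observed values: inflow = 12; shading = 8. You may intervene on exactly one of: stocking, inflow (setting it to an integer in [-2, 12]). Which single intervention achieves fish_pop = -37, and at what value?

set inflow = 7

Intervening on stocking: fish_pop = -7*stocking + 129. Reaching -37 requires stocking = 166/7, not an integer.
Intervening on inflow: with other inputs at their observed values, fish_pop = -13*inflow + 54. Solving for -37 gives inflow = 7, within [-2, 12].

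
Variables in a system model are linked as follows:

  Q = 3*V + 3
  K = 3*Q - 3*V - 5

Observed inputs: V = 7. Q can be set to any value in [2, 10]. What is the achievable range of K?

-20 to 4

Intervening on Q fixes its value directly, overriding its dependence on V.
Substituting into the K equation gives K = 3*Q - 26.
Linear in Q, so extremes are at the endpoints: Q = 2 gives K = -20; Q = 10 gives K = 4.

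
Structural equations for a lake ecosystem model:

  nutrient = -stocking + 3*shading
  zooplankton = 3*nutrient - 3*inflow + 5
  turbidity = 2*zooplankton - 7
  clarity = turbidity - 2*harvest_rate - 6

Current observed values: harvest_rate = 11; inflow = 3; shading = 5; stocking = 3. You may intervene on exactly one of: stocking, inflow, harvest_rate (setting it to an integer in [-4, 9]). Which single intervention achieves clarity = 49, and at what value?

set harvest_rate = 1

Intervening on stocking: clarity = -6*stocking + 47. Reaching 49 requires stocking = -1/3, not an integer.
Intervening on inflow: clarity = -6*inflow + 47. Reaching 49 requires inflow = -1/3, not an integer.
Intervening on harvest_rate: with other inputs at their observed values, clarity = -2*harvest_rate + 51. Solving for 49 gives harvest_rate = 1, within [-4, 9].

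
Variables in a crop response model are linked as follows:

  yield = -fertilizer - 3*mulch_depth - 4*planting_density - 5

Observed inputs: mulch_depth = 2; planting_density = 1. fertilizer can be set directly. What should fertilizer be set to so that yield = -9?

Substituting into the yield equation gives yield = -fertilizer - 15.
Solve -fertilizer - 15 = -9: fertilizer = (-9 + 15) / -1 = -6.

fertilizer = -6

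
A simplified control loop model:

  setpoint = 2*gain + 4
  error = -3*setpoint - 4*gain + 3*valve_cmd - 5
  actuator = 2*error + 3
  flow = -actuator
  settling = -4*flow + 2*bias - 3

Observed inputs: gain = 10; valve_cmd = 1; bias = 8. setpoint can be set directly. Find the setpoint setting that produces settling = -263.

Intervening on setpoint fixes its value directly, overriding its dependence on gain.
Substituting into the error equation gives error = -3*setpoint - 42.
So actuator = -6*setpoint - 81.
So flow = 6*setpoint + 81.
Substituting into the settling equation gives settling = -24*setpoint - 311.
Solve -24*setpoint - 311 = -263: setpoint = (-263 + 311) / -24 = -2.

setpoint = -2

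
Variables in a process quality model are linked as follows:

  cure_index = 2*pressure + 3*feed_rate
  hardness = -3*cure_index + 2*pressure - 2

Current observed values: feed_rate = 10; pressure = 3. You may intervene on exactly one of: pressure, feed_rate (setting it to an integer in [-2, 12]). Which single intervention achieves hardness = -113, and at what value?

Intervening on pressure: hardness = -4*pressure - 92. Reaching -113 requires pressure = 21/4, not an integer.
Intervening on feed_rate: with other inputs at their observed values, hardness = -9*feed_rate - 14. Solving for -113 gives feed_rate = 11, within [-2, 12].

set feed_rate = 11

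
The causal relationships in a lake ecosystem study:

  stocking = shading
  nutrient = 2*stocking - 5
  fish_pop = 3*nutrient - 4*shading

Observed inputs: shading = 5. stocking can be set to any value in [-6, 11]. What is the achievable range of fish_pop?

-71 to 31

Intervening on stocking fixes its value directly, overriding its dependence on shading.
Substituting into the fish_pop equation gives fish_pop = 6*stocking - 35.
Linear in stocking, so extremes are at the endpoints: stocking = -6 gives fish_pop = -71; stocking = 11 gives fish_pop = 31.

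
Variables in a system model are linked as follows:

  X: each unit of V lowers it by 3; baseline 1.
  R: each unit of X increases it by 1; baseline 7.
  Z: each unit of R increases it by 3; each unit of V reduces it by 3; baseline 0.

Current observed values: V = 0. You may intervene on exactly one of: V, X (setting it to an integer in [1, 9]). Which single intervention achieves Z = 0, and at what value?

set V = 2

Intervening on V: with other inputs at their observed values, Z = -12*V + 24. Solving for 0 gives V = 2, within [1, 9].
Intervening on X: Z = 3*X + 21. Reaching 0 requires X = -7, outside [1, 9].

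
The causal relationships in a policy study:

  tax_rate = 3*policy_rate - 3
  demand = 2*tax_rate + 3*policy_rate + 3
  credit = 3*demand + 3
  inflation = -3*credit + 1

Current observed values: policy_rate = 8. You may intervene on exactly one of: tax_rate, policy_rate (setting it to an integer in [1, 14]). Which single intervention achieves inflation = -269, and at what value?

set tax_rate = 1

Intervening on tax_rate: with other inputs at their observed values, inflation = -18*tax_rate - 251. Solving for -269 gives tax_rate = 1, within [1, 14].
Intervening on policy_rate: inflation = -81*policy_rate + 19. Reaching -269 requires policy_rate = 32/9, not an integer.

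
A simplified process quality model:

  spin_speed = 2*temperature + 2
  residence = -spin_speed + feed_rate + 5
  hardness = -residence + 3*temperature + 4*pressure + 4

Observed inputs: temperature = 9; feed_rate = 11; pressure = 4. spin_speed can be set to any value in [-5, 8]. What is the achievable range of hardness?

Intervening on spin_speed fixes its value directly, overriding its dependence on temperature.
Substituting into the residence equation gives residence = -spin_speed + 16.
hardness becomes spin_speed + 31.
Linear in spin_speed, so extremes are at the endpoints: spin_speed = -5 gives hardness = 26; spin_speed = 8 gives hardness = 39.

26 to 39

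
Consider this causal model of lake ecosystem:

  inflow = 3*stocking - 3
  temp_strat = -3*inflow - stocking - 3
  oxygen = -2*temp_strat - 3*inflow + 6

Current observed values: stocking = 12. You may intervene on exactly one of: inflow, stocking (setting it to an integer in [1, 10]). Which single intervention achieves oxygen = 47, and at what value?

Intervening on inflow: oxygen = 3*inflow + 36. Reaching 47 requires inflow = 11/3, not an integer.
Intervening on stocking: with other inputs at their observed values, oxygen = 11*stocking + 3. Solving for 47 gives stocking = 4, within [1, 10].

set stocking = 4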